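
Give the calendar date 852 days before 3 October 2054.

3 June 2052

Count 852 days before October 3, 2054:
June 2052: 30 − 3 = 27 days remain.
Then 27 full months totalling 822 days.
October 1–3, 2054: 3 days.
Total: 27 + 822 + 3 = 852 days.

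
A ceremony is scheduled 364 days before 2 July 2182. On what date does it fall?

3 July 2181

Count 364 days before July 2, 2182:
July 2181: 31 − 3 = 28 days remain.
Then 11 full months totalling 334 days.
July 1–2, 2182: 2 days.
Total: 28 + 334 + 2 = 364 days.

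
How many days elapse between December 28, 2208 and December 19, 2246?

Day-of-year of December 28, 2208: 363.
Day-of-year of December 19, 2246: 353.
2208 has 366 days, so 366 − 363 = 3 days remain in 2208.
Full years 2209–2245: 28 common + 9 leap = 28×365 + 9×366 = 13514 days.
Total: 3 + 13514 + 353 = 13870 days.

13870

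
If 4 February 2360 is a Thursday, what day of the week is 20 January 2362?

Day-of-year of February 4, 2360: 35.
Day-of-year of January 20, 2362: 20.
2360 has 366 days, so 366 − 35 = 331 days remain in 2360.
Full years: 2361: 365. Sum = 365.
Total: 331 + 365 + 20 = 716 days.
716 mod 7 = 2, so 2 days after Thursday is Saturday.

Saturday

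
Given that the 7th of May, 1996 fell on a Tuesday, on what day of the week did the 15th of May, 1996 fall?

Within May 1996: 15 − 7 = 8 days.
8 mod 7 = 1, so 1 day after Tuesday is Wednesday.

Wednesday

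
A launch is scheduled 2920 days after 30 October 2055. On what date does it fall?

28 October 2063

Count 2920 days after October 30, 2055:
Day-of-year of October 30, 2055: 303.
Day-of-year of October 28, 2063: 301.
2055 has 365 days, so 365 − 303 = 62 days remain in 2055.
Full years 2056–2062: 5 common + 2 leap = 5×365 + 2×366 = 2557 days.
Total: 62 + 2557 + 301 = 2920 days.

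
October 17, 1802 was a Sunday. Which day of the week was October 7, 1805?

October 17, 1802 → October 17, 1803: 365 days.
October 17, 1803 → October 17, 1804: 366 days (1804 is a leap year).
October 1804: 31 − 17 = 14 days remain.
Then 11 full months totalling 334 days.
October 1–7, 1805: 7 days.
Residual: 355 days.
Total: 1086 days.
1086 mod 7 = 1, so 1 day after Sunday is Monday.

Monday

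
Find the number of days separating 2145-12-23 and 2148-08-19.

December 23, 2145 → December 23, 2146: 365 days.
December 23, 2146 → December 23, 2147: 365 days.
December 2147: 31 − 23 = 8 days remain.
Then January (31), February 2148 (29), March (31), April (30), May (31), June (30), July (31): 31 + 29 + 31 + 30 + 31 + 30 + 31 = 213 days.
August 1–19, 2148: 19 days.
Residual: 240 days.
Total: 970 days.

970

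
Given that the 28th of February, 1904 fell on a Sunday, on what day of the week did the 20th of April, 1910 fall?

February 28, 1904 → February 28, 1905: 366 days (1904 is a leap year).
February 28, 1905 → February 28, 1906: 365 days.
February 28, 1906 → February 28, 1907: 365 days.
February 28, 1907 → February 28, 1908: 365 days.
February 28, 1908 → February 28, 1909: 366 days (1908 is a leap year).
February 28, 1909 → February 28, 1910: 365 days.
February 1910: 28 − 28 = 0 days remain (1910 is not a leap year, so February has 28 days).
Then March (31): 31 days.
April 1–20, 1910: 20 days.
Residual: 51 days.
Total: 2243 days.
2243 mod 7 = 3, so 3 days after Sunday is Wednesday.

Wednesday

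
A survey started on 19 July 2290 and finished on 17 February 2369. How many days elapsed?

Day-of-year of July 19, 2290: 200.
Day-of-year of February 17, 2369: 48.
2290 has 365 days, so 365 − 200 = 165 days remain in 2290.
Full years 2291–2368: 59 common + 19 leap = 59×365 + 19×366 = 28489 days.
Total: 165 + 28489 + 48 = 28702 days.

28702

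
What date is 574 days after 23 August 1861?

20 March 1863

Count 574 days after August 23, 1861:
August 1861: 31 − 23 = 8 days remain.
Then 18 full months totalling 546 days.
March 1–20, 1863: 20 days.
Total: 8 + 546 + 20 = 574 days.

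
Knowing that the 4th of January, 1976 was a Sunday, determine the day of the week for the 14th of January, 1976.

Wednesday

Within January 1976: 14 − 4 = 10 days.
10 mod 7 = 3, so 3 days after Sunday is Wednesday.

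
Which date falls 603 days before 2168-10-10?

2167-02-15

Count 603 days before October 10, 2168:
February 2167: 28 − 15 = 13 days remain (2167 is not a leap year, so February has 28 days).
Then 19 full months totalling 580 days.
October 1–10, 2168: 10 days.
Total: 13 + 580 + 10 = 603 days.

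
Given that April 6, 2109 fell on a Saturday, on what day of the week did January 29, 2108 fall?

Count forward from the earlier date (January 29, 2108) to the later (April 6, 2109):
January 29, 2108 → January 29, 2109: 366 days (2108 is a leap year).
January 2109: 31 − 29 = 2 days remain.
Then February 2109 (28), March (31): 28 + 31 = 59 days.
April 1–6, 2109: 6 days.
Residual: 67 days.
Total: 433 days.
433 mod 7 = 6, so 6 days before Saturday is Sunday.

Sunday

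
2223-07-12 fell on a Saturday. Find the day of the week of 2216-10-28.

Monday

Count forward from the earlier date (October 28, 2216) to the later (July 12, 2223):
October 28, 2216 → October 28, 2217: 365 days.
October 28, 2217 → October 28, 2218: 365 days.
October 28, 2218 → October 28, 2219: 365 days.
October 28, 2219 → October 28, 2220: 366 days (2220 is a leap year).
October 28, 2220 → October 28, 2221: 365 days.
October 28, 2221 → October 28, 2222: 365 days.
October 2222: 31 − 28 = 3 days remain.
Then November (30), December (31), January (31), February 2223 (28), March (31), April (30), May (31), June (30): 30 + 31 + 31 + 28 + 31 + 30 + 31 + 30 = 242 days.
July 1–12, 2223: 12 days.
Residual: 257 days.
Total: 2448 days.
2448 mod 7 = 5, so 5 days before Saturday is Monday.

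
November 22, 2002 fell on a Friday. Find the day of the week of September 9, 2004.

November 22, 2002 → November 22, 2003: 365 days.
November 2003: 30 − 22 = 8 days remain.
Then 9 full months totalling 275 days.
September 1–9, 2004: 9 days.
Residual: 292 days.
Total: 657 days.
657 mod 7 = 6, so 6 days after Friday is Thursday.

Thursday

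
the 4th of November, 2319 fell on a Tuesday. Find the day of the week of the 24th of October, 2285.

Saturday

Count forward from the earlier date (October 24, 2285) to the later (November 4, 2319):
Day-of-year of October 24, 2285: 297.
Day-of-year of November 4, 2319: 308.
2285 has 365 days, so 365 − 297 = 68 days remain in 2285.
Full years 2286–2318: 26 common + 7 leap = 26×365 + 7×366 = 12052 days.
Total: 68 + 12052 + 308 = 12428 days.
12428 mod 7 = 3, so 3 days before Tuesday is Saturday.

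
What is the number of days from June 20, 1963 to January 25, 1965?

585

June 1963: 30 − 20 = 10 days remain.
Then 18 full months totalling 550 days.
January 1–25, 1965: 25 days.
Total: 10 + 550 + 25 = 585 days.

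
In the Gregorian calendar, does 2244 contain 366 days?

Yes

2244 is a leap year.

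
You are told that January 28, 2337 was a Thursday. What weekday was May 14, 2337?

Friday

January 2337: 31 − 28 = 3 days remain.
Then February 2337 (28), March (31), April (30): 28 + 31 + 30 = 89 days.
May 1–14, 2337: 14 days.
Total: 3 + 89 + 14 = 106 days.
106 mod 7 = 1, so 1 day after Thursday is Friday.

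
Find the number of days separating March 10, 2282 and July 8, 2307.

Day-of-year of March 10, 2282: 69.
Day-of-year of July 8, 2307: 189.
2282 has 365 days, so 365 − 69 = 296 days remain in 2282.
Full years 2283–2306: 19 common + 5 leap = 19×365 + 5×366 = 8765 days.
Total: 296 + 8765 + 189 = 9250 days.

9250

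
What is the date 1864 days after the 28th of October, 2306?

the 5th of December, 2311

Count 1864 days after October 28, 2306:
October 28, 2306 → October 28, 2307: 365 days.
October 28, 2307 → October 28, 2308: 366 days (2308 is a leap year).
October 28, 2308 → October 28, 2309: 365 days.
October 28, 2309 → October 28, 2310: 365 days.
October 28, 2310 → October 28, 2311: 365 days.
October 2311: 31 − 28 = 3 days remain.
Then November (30): 30 days.
December 1–5, 2311: 5 days.
Residual: 38 days.
Total: 1864 days.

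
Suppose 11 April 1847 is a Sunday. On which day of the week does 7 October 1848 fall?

Saturday

April 11, 1847 → April 11, 1848: 366 days (1848 is a leap year).
April 1848: 30 − 11 = 19 days remain.
Then May (31), June (30), July (31), August (31), September (30): 31 + 30 + 31 + 31 + 30 = 153 days.
October 1–7, 1848: 7 days.
Residual: 179 days.
Total: 545 days.
545 mod 7 = 6, so 6 days after Sunday is Saturday.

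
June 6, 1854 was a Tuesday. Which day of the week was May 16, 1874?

Saturday

Day-of-year of June 6, 1854: 157.
Day-of-year of May 16, 1874: 136.
1854 has 365 days, so 365 − 157 = 208 days remain in 1854.
Full years 1855–1873: 14 common + 5 leap = 14×365 + 5×366 = 6940 days.
Total: 208 + 6940 + 136 = 7284 days.
7284 mod 7 = 4, so 4 days after Tuesday is Saturday.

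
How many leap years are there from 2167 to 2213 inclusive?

Years divisible by 4 in [2167, 2213]: 2168, 2172, 2176, 2180, 2184, 2188, 2192, 2196, 2200, 2204, 2208, 2212.
Of these, 2200 is divisible by 100 but not 400, so not leap.
Leap years: 12 − 1 = 11.

11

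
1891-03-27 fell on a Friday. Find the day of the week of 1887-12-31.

Saturday

Count forward from the earlier date (December 31, 1887) to the later (March 27, 1891):
December 31, 1887 → December 31, 1888: 366 days (1888 is a leap year).
December 31, 1888 → December 31, 1889: 365 days.
December 31, 1889 → December 31, 1890: 365 days.
December 1890: 31 − 31 = 0 days remain.
Then January (31), February 1891 (28): 31 + 28 = 59 days.
March 1–27, 1891: 27 days.
Residual: 86 days.
Total: 1182 days.
1182 mod 7 = 6, so 6 days before Friday is Saturday.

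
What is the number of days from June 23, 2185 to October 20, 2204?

7058

Day-of-year of June 23, 2185: 174.
Day-of-year of October 20, 2204: 294.
2185 has 365 days, so 365 − 174 = 191 days remain in 2185.
Full years 2186–2203: 15 common + 3 leap = 15×365 + 3×366 = 6573 days.
Total: 191 + 6573 + 294 = 7058 days.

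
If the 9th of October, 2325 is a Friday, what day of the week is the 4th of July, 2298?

Monday

Count forward from the earlier date (July 4, 2298) to the later (October 9, 2325):
From July 4, 2298 to July 4, 2325: 27 years, of which 6 contain a Feb 29 — 21×365 + 6×366 = 9861 days.
(2300 is not a leap year (divisible by 100 but not 400).)
July 2325: 31 − 4 = 27 days remain.
Then August (31), September (30): 31 + 30 = 61 days.
October 1–9, 2325: 9 days.
Residual: 97 days.
Total: 9958 days.
9958 mod 7 = 4, so 4 days before Friday is Monday.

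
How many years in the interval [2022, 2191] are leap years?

Years divisible by 4: 2024, 2028, …, 2188 — 42 in all.
Of these, 2100 is divisible by 100 but not 400, so not leap.
Leap years: 42 − 1 = 41.

41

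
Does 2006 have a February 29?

2006 is not a leap year.

No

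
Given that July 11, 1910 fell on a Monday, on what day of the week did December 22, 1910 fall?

July 1910: 31 − 11 = 20 days remain.
Then August (31), September (30), October (31), November (30): 31 + 30 + 31 + 30 = 122 days.
December 1–22, 1910: 22 days.
Total: 20 + 122 + 22 = 164 days.
164 mod 7 = 3, so 3 days after Monday is Thursday.

Thursday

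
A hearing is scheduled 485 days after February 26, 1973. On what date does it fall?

June 26, 1974

Count 485 days after February 26, 1973:
February 26, 1973 → February 26, 1974: 365 days.
February 1974: 28 − 26 = 2 days remain (1974 is not a leap year, so February has 28 days).
Then March (31), April (30), May (31): 31 + 30 + 31 = 92 days.
June 1–26, 1974: 26 days.
Residual: 120 days.
Total: 485 days.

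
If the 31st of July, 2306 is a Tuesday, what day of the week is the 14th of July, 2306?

Count forward from the earlier date (July 14, 2306) to the later (July 31, 2306):
Within July 2306: 31 − 14 = 17 days.
17 mod 7 = 3, so 3 days before Tuesday is Saturday.

Saturday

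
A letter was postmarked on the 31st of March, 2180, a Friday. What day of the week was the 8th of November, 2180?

Wednesday

March 2180: 31 − 31 = 0 days remain.
Then April (30), May (31), June (30), July (31), August (31), September (30), October (31): 30 + 31 + 30 + 31 + 31 + 30 + 31 = 214 days.
November 1–8, 2180: 8 days.
Total: 0 + 214 + 8 = 222 days.
222 mod 7 = 5, so 5 days after Friday is Wednesday.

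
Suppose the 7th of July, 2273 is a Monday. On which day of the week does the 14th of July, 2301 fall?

Sunday

From July 7, 2273 to July 7, 2301: 28 years, of which 6 contain a Feb 29 — 22×365 + 6×366 = 10226 days.
(2300 is not a leap year (divisible by 100 but not 400).)
Within July 2301: 14 − 7 = 7 days.
Total: 10233 days.
10233 mod 7 = 6, so 6 days after Monday is Sunday.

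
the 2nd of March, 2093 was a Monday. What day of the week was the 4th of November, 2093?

March 2093: 31 − 2 = 29 days remain.
Then April (30), May (31), June (30), July (31), August (31), September (30), October (31): 30 + 31 + 30 + 31 + 31 + 30 + 31 = 214 days.
November 1–4, 2093: 4 days.
Total: 29 + 214 + 4 = 247 days.
247 mod 7 = 2, so 2 days after Monday is Wednesday.

Wednesday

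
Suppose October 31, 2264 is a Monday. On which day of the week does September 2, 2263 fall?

Count forward from the earlier date (September 2, 2263) to the later (October 31, 2264):
September 2, 2263 → September 2, 2264: 366 days (2264 is a leap year).
September 2264: 30 − 2 = 28 days remain.
October 1–31, 2264: 31 days.
Residual: 59 days.
Total: 425 days.
425 mod 7 = 5, so 5 days before Monday is Wednesday.

Wednesday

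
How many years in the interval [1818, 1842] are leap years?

6

Years divisible by 4 in [1818, 1842]: 1820, 1824, 1828, 1832, 1836, 1840.
No century exceptions apply. Count: 6.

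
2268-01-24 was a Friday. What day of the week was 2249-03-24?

Count forward from the earlier date (March 24, 2249) to the later (January 24, 2268):
Day-of-year of March 24, 2249: 83.
Day-of-year of January 24, 2268: 24.
2249 has 365 days, so 365 − 83 = 282 days remain in 2249.
Full years 2250–2267: 14 common + 4 leap = 14×365 + 4×366 = 6574 days.
Total: 282 + 6574 + 24 = 6880 days.
6880 mod 7 = 6, so 6 days before Friday is Saturday.

Saturday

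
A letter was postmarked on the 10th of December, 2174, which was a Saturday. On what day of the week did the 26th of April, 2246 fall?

From December 10, 2174 to December 10, 2245: 71 years, of which 17 contain a Feb 29 — 54×365 + 17×366 = 25932 days.
(2200 is not a leap year (divisible by 100 but not 400).)
December 2245: 31 − 10 = 21 days remain.
Then January (31), February 2246 (28), March (31): 31 + 28 + 31 = 90 days.
April 1–26, 2246: 26 days.
Residual: 137 days.
Total: 26069 days.
26069 mod 7 = 1, so 1 day after Saturday is Sunday.

Sunday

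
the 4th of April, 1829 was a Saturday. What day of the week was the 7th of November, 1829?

April 1829: 30 − 4 = 26 days remain.
Then May (31), June (30), July (31), August (31), September (30), October (31): 31 + 30 + 31 + 31 + 30 + 31 = 184 days.
November 1–7, 1829: 7 days.
Total: 26 + 184 + 7 = 217 days.
217 is a multiple of 7, so the 7th of November, 1829 falls on the same weekday: Saturday.

Saturday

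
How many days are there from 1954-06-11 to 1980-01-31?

9365

From June 11, 1954 to June 11, 1979: 25 years, of which 6 contain a Feb 29 — 19×365 + 6×366 = 9131 days.
June 1979: 30 − 11 = 19 days remain.
Then July (31), August (31), September (30), October (31), November (30), December (31): 31 + 31 + 30 + 31 + 30 + 31 = 184 days.
January 1–31, 1980: 31 days.
Residual: 234 days.
Total: 9365 days.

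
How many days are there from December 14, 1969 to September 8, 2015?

Day-of-year of December 14, 1969: 348.
Day-of-year of September 8, 2015: 251.
1969 has 365 days, so 365 − 348 = 17 days remain in 1969.
Full years 1970–2014: 34 common + 11 leap = 34×365 + 11×366 = 16436 days.
Total: 17 + 16436 + 251 = 16704 days.

16704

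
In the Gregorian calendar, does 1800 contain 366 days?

No

1800 is not a leap year (divisible by 100 but not 400).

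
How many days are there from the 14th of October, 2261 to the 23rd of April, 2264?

922

October 14, 2261 → October 14, 2262: 365 days.
October 14, 2262 → October 14, 2263: 365 days.
October 2263: 31 − 14 = 17 days remain.
Then November (30), December (31), January (31), February 2264 (29), March (31): 30 + 31 + 31 + 29 + 31 = 152 days.
April 1–23, 2264: 23 days.
Residual: 192 days.
Total: 922 days.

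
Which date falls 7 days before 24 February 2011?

17 February 2011

Count 7 days before February 24, 2011:
Within February 2011: 24 − 17 = 7 days.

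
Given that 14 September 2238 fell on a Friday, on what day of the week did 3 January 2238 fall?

Wednesday

Count forward from the earlier date (January 3, 2238) to the later (September 14, 2238):
January 2238: 31 − 3 = 28 days remain.
Then February 2238 (28), March (31), April (30), May (31), June (30), July (31), August (31): 28 + 31 + 30 + 31 + 30 + 31 + 31 = 212 days.
September 1–14, 2238: 14 days.
Total: 28 + 212 + 14 = 254 days.
254 mod 7 = 2, so 2 days before Friday is Wednesday.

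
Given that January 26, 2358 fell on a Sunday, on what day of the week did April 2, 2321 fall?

Saturday

Count forward from the earlier date (April 2, 2321) to the later (January 26, 2358):
From April 2, 2321 to April 2, 2357: 36 years, of which 9 contain a Feb 29 — 27×365 + 9×366 = 13149 days.
April 2357: 30 − 2 = 28 days remain.
Then May (31), June (30), July (31), August (31), September (30), October (31), November (30), December (31): 31 + 30 + 31 + 31 + 30 + 31 + 30 + 31 = 245 days.
January 1–26, 2358: 26 days.
Residual: 299 days.
Total: 13448 days.
13448 mod 7 = 1, so 1 day before Sunday is Saturday.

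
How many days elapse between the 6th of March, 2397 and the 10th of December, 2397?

279

March 2397: 31 − 6 = 25 days remain.
Then April (30), May (31), June (30), July (31), August (31), September (30), October (31), November (30): 30 + 31 + 30 + 31 + 31 + 30 + 31 + 30 = 244 days.
December 1–10, 2397: 10 days.
Total: 25 + 244 + 10 = 279 days.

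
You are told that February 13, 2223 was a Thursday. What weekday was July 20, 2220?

Count forward from the earlier date (July 20, 2220) to the later (February 13, 2223):
July 20, 2220 → July 20, 2221: 365 days.
July 20, 2221 → July 20, 2222: 365 days.
July 2222: 31 − 20 = 11 days remain.
Then August (31), September (30), October (31), November (30), December (31), January (31): 31 + 30 + 31 + 30 + 31 + 31 = 184 days.
February 1–13, 2223: 13 days (2223 is not a leap year).
Residual: 208 days.
Total: 938 days.
938 is a multiple of 7, so July 20, 2220 falls on the same weekday: Thursday.

Thursday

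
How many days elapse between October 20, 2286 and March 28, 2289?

890

October 20, 2286 → October 20, 2287: 365 days.
October 20, 2287 → October 20, 2288: 366 days (2288 is a leap year).
October 2288: 31 − 20 = 11 days remain.
Then November (30), December (31), January (31), February 2289 (28): 30 + 31 + 31 + 28 = 120 days.
March 1–28, 2289: 28 days.
Residual: 159 days.
Total: 890 days.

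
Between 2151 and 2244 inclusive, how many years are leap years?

23

Years divisible by 4: 2152, 2156, …, 2244 — 24 in all.
Of these, 2200 is divisible by 100 but not 400, so not leap.
Leap years: 24 − 1 = 23.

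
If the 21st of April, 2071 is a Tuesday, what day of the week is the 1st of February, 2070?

Saturday

Count forward from the earlier date (February 1, 2070) to the later (April 21, 2071):
February 2070: 28 − 1 = 27 days remain (2070 is not a leap year, so February has 28 days).
Then 13 full months totalling 396 days.
April 1–21, 2071: 21 days.
Total: 27 + 396 + 21 = 444 days.
444 mod 7 = 3, so 3 days before Tuesday is Saturday.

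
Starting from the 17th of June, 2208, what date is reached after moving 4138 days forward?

the 16th of October, 2219

Count 4138 days after June 17, 2208:
Day-of-year of June 17, 2208: 169.
Day-of-year of October 16, 2219: 289.
2208 has 366 days, so 366 − 169 = 197 days remain in 2208.
Full years 2209–2218: 8 common + 2 leap = 8×365 + 2×366 = 3652 days.
Total: 197 + 3652 + 289 = 4138 days.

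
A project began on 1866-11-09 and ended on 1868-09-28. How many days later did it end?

November 1866: 30 − 9 = 21 days remain.
Then 21 full months totalling 640 days.
September 1–28, 1868: 28 days.
Total: 21 + 640 + 28 = 689 days.

689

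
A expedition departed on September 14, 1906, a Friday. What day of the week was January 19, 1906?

Friday

Count forward from the earlier date (January 19, 1906) to the later (September 14, 1906):
January 1906: 31 − 19 = 12 days remain.
Then February 1906 (28), March (31), April (30), May (31), June (30), July (31), August (31): 28 + 31 + 30 + 31 + 30 + 31 + 31 = 212 days.
September 1–14, 1906: 14 days.
Total: 12 + 212 + 14 = 238 days.
238 is a multiple of 7, so January 19, 1906 falls on the same weekday: Friday.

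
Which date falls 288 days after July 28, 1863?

May 11, 1864

Count 288 days after July 28, 1863:
Day-of-year of July 28, 1863: 209.
Day-of-year of May 11, 1864: 132.
1863 has 365 days, so 365 − 209 = 156 days remain in 1863.
Total: 156 + 132 = 288 days.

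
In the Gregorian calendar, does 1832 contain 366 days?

1832 is a leap year.

Yes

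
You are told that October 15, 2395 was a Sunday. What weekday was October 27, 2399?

Wednesday

Day-of-year of October 15, 2395: 288.
Day-of-year of October 27, 2399: 300.
2395 has 365 days, so 365 − 288 = 77 days remain in 2395.
Full years: 2396: 366; 2397: 365; 2398: 365. Sum = 1096.
Total: 77 + 1096 + 300 = 1473 days.
1473 mod 7 = 3, so 3 days after Sunday is Wednesday.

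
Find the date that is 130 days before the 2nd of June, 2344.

the 24th of January, 2344

Count 130 days before June 2, 2344:
January 2344: 31 − 24 = 7 days remain.
Then February 2344 (29), March (31), April (30), May (31): 29 + 31 + 30 + 31 = 121 days.
June 1–2, 2344: 2 days.
Total: 7 + 121 + 2 = 130 days.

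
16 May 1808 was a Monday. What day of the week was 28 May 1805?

Tuesday

Count forward from the earlier date (May 28, 1805) to the later (May 16, 1808):
Day-of-year of May 28, 1805: 148.
Day-of-year of May 16, 1808: 137.
1805 has 365 days, so 365 − 148 = 217 days remain in 1805.
Full years: 1806: 365; 1807: 365. Sum = 730.
Total: 217 + 730 + 137 = 1084 days.
1084 mod 7 = 6, so 6 days before Monday is Tuesday.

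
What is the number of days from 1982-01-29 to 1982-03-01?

31

January 1982: 31 − 29 = 2 days remain.
Then February 1982 (28): 28 days.
March 1, 1982: 1 day.
Total: 2 + 28 + 1 = 31 days.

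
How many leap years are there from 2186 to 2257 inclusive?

17

Years divisible by 4: 2188, 2192, …, 2256 — 18 in all.
Of these, 2200 is divisible by 100 but not 400, so not leap.
Leap years: 18 − 1 = 17.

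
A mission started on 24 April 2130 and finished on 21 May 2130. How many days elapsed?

April 2130: 30 − 24 = 6 days remain.
May 1–21, 2130: 21 days.
Total: 6 + 21 = 27 days.

27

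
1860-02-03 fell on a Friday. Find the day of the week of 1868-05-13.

Day-of-year of February 3, 1860: 34.
Day-of-year of May 13, 1868: 134.
1860 has 366 days, so 366 − 34 = 332 days remain in 1860.
Full years 1861–1867: 6 common + 1 leap = 6×365 + 1×366 = 2556 days.
Total: 332 + 2556 + 134 = 3022 days.
3022 mod 7 = 5, so 5 days after Friday is Wednesday.

Wednesday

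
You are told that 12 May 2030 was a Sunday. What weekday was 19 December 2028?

Count forward from the earlier date (December 19, 2028) to the later (May 12, 2030):
Day-of-year of December 19, 2028: 354.
Day-of-year of May 12, 2030: 132.
2028 has 366 days, so 366 − 354 = 12 days remain in 2028.
Full years: 2029: 365. Sum = 365.
Total: 12 + 365 + 132 = 509 days.
509 mod 7 = 5, so 5 days before Sunday is Tuesday.

Tuesday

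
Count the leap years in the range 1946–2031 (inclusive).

Years divisible by 4: 1948, 1952, …, 2028 — 21 in all.
2000 is divisible by 400, so still leap.
No century exceptions apply. Count: 21.

21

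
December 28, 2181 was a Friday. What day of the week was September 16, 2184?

Thursday

Day-of-year of December 28, 2181: 362.
Day-of-year of September 16, 2184: 260.
2181 has 365 days, so 365 − 362 = 3 days remain in 2181.
Full years: 2182: 365; 2183: 365. Sum = 730.
Total: 3 + 730 + 260 = 993 days.
993 mod 7 = 6, so 6 days after Friday is Thursday.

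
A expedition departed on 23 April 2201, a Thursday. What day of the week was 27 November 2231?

Sunday

Day-of-year of April 23, 2201: 113.
Day-of-year of November 27, 2231: 331.
2201 has 365 days, so 365 − 113 = 252 days remain in 2201.
Full years 2202–2230: 22 common + 7 leap = 22×365 + 7×366 = 10592 days.
Total: 252 + 10592 + 331 = 11175 days.
11175 mod 7 = 3, so 3 days after Thursday is Sunday.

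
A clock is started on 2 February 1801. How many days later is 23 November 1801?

294

February 1801: 28 − 2 = 26 days remain (1801 is not a leap year, so February has 28 days).
Then March (31), April (30), May (31), June (30), July (31), August (31), September (30), October (31): 31 + 30 + 31 + 30 + 31 + 31 + 30 + 31 = 245 days.
November 1–23, 1801: 23 days.
Total: 26 + 245 + 23 = 294 days.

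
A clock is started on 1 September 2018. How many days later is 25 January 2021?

September 1, 2018 → September 1, 2019: 365 days.
September 1, 2019 → September 1, 2020: 366 days (2020 is a leap year).
September 2020: 30 − 1 = 29 days remain.
Then October (31), November (30), December (31): 31 + 30 + 31 = 92 days.
January 1–25, 2021: 25 days.
Residual: 146 days.
Total: 877 days.

877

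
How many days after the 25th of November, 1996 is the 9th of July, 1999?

Day-of-year of November 25, 1996: 330.
Day-of-year of July 9, 1999: 190.
1996 has 366 days, so 366 − 330 = 36 days remain in 1996.
Full years: 1997: 365; 1998: 365. Sum = 730.
Total: 36 + 730 + 190 = 956 days.

956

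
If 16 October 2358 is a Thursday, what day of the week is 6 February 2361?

Day-of-year of October 16, 2358: 289.
Day-of-year of February 6, 2361: 37.
2358 has 365 days, so 365 − 289 = 76 days remain in 2358.
Full years: 2359: 365; 2360: 366. Sum = 731.
Total: 76 + 731 + 37 = 844 days.
844 mod 7 = 4, so 4 days after Thursday is Monday.

Monday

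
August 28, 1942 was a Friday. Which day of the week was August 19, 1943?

August 1942: 31 − 28 = 3 days remain.
Then 11 full months totalling 334 days.
August 1–19, 1943: 19 days.
Residual: 356 days.
Total: 356 days.
356 mod 7 = 6, so 6 days after Friday is Thursday.

Thursday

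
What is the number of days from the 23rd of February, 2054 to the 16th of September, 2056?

February 2054: 28 − 23 = 5 days remain (2054 is not a leap year, so February has 28 days).
Then 30 full months totalling 915 days.
September 1–16, 2056: 16 days.
Total: 5 + 915 + 16 = 936 days.

936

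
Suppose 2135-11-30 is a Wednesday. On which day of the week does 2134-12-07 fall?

Count forward from the earlier date (December 7, 2134) to the later (November 30, 2135):
Day-of-year of December 7, 2134: 341.
Day-of-year of November 30, 2135: 334.
2134 has 365 days, so 365 − 341 = 24 days remain in 2134.
Total: 24 + 334 = 358 days.
358 mod 7 = 1, so 1 day before Wednesday is Tuesday.

Tuesday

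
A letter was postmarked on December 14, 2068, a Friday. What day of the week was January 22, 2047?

Count forward from the earlier date (January 22, 2047) to the later (December 14, 2068):
Day-of-year of January 22, 2047: 22.
Day-of-year of December 14, 2068: 349.
2047 has 365 days, so 365 − 22 = 343 days remain in 2047.
Full years 2048–2067: 15 common + 5 leap = 15×365 + 5×366 = 7305 days.
Total: 343 + 7305 + 349 = 7997 days.
7997 mod 7 = 3, so 3 days before Friday is Tuesday.

Tuesday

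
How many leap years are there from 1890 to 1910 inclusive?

4

Years divisible by 4 in [1890, 1910]: 1892, 1896, 1900, 1904, 1908.
Of these, 1900 is divisible by 100 but not 400, so not leap.
Leap years: 5 − 1 = 4.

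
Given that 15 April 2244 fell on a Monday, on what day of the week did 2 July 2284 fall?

Wednesday

Day-of-year of April 15, 2244: 106.
Day-of-year of July 2, 2284: 184.
2244 has 366 days, so 366 − 106 = 260 days remain in 2244.
Full years 2245–2283: 30 common + 9 leap = 30×365 + 9×366 = 14244 days.
Total: 260 + 14244 + 184 = 14688 days.
14688 mod 7 = 2, so 2 days after Monday is Wednesday.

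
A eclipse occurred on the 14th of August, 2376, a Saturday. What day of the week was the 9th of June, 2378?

August 14, 2376 → August 14, 2377: 365 days.
August 2377: 31 − 14 = 17 days remain.
Then 9 full months totalling 273 days.
June 1–9, 2378: 9 days.
Residual: 299 days.
Total: 664 days.
664 mod 7 = 6, so 6 days after Saturday is Friday.

Friday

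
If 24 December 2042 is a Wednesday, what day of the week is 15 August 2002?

Thursday

Count forward from the earlier date (August 15, 2002) to the later (December 24, 2042):
From August 15, 2002 to August 15, 2042: 40 years, of which 10 contain a Feb 29 — 30×365 + 10×366 = 14610 days.
August 2042: 31 − 15 = 16 days remain.
Then September (30), October (31), November (30): 30 + 31 + 30 = 91 days.
December 1–24, 2042: 24 days.
Residual: 131 days.
Total: 14741 days.
14741 mod 7 = 6, so 6 days before Wednesday is Thursday.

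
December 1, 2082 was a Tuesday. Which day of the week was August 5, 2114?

Day-of-year of December 1, 2082: 335.
Day-of-year of August 5, 2114: 217.
2082 has 365 days, so 365 − 335 = 30 days remain in 2082.
Full years 2083–2113: 24 common + 7 leap = 24×365 + 7×366 = 11322 days.
Total: 30 + 11322 + 217 = 11569 days.
11569 mod 7 = 5, so 5 days after Tuesday is Sunday.

Sunday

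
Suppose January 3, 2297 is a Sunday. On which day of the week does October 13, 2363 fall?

Sunday

Day-of-year of January 3, 2297: 3.
Day-of-year of October 13, 2363: 286.
2297 has 365 days, so 365 − 3 = 362 days remain in 2297.
Full years 2298–2362: 50 common + 15 leap = 50×365 + 15×366 = 23740 days.
Total: 362 + 23740 + 286 = 24388 days.
24388 is a multiple of 7, so October 13, 2363 falls on the same weekday: Sunday.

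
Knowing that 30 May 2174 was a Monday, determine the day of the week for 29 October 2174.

May 2174: 31 − 30 = 1 day remains.
Then June (30), July (31), August (31), September (30): 30 + 31 + 31 + 30 = 122 days.
October 1–29, 2174: 29 days.
Total: 1 + 122 + 29 = 152 days.
152 mod 7 = 5, so 5 days after Monday is Saturday.

Saturday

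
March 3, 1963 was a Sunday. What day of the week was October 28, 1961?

Count forward from the earlier date (October 28, 1961) to the later (March 3, 1963):
October 1961: 31 − 28 = 3 days remain.
Then 16 full months totalling 485 days.
March 1–3, 1963: 3 days.
Total: 3 + 485 + 3 = 491 days.
491 mod 7 = 1, so 1 day before Sunday is Saturday.

Saturday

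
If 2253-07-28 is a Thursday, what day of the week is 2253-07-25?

Count forward from the earlier date (July 25, 2253) to the later (July 28, 2253):
Within July 2253: 28 − 25 = 3 days.
3 mod 7 = 3, so 3 days before Thursday is Monday.

Monday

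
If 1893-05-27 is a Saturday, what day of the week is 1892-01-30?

Count forward from the earlier date (January 30, 1892) to the later (May 27, 1893):
Day-of-year of January 30, 1892: 30.
Day-of-year of May 27, 1893: 147.
1892 has 366 days, so 366 − 30 = 336 days remain in 1892.
Total: 336 + 147 = 483 days.
483 is a multiple of 7, so 1892-01-30 falls on the same weekday: Saturday.

Saturday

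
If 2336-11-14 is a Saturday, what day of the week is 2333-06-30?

Count forward from the earlier date (June 30, 2333) to the later (November 14, 2336):
Day-of-year of June 30, 2333: 181.
Day-of-year of November 14, 2336: 319.
2333 has 365 days, so 365 − 181 = 184 days remain in 2333.
Full years: 2334: 365; 2335: 365. Sum = 730.
Total: 184 + 730 + 319 = 1233 days.
1233 mod 7 = 1, so 1 day before Saturday is Friday.

Friday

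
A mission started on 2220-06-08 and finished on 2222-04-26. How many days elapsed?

Day-of-year of June 8, 2220: 160.
Day-of-year of April 26, 2222: 116.
2220 has 366 days, so 366 − 160 = 206 days remain in 2220.
Full years: 2221: 365. Sum = 365.
Total: 206 + 365 + 116 = 687 days.

687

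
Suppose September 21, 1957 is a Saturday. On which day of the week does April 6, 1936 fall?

Monday

Count forward from the earlier date (April 6, 1936) to the later (September 21, 1957):
From April 6, 1936 to April 6, 1957: 21 years, of which 5 contain a Feb 29 — 16×365 + 5×366 = 7670 days.
April 1957: 30 − 6 = 24 days remain.
Then May (31), June (30), July (31), August (31): 31 + 30 + 31 + 31 = 123 days.
September 1–21, 1957: 21 days.
Residual: 168 days.
Total: 7838 days.
7838 mod 7 = 5, so 5 days before Saturday is Monday.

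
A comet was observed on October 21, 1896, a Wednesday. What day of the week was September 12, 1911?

From October 21, 1896 to October 21, 1910: 14 years, of which 2 contain a Feb 29 — 12×365 + 2×366 = 5112 days.
(1900 is not a leap year (divisible by 100 but not 400).)
October 1910: 31 − 21 = 10 days remain.
Then 10 full months totalling 304 days.
September 1–12, 1911: 12 days.
Residual: 326 days.
Total: 5438 days.
5438 mod 7 = 6, so 6 days after Wednesday is Tuesday.

Tuesday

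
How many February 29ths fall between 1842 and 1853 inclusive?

Years divisible by 4 in [1842, 1853]: 1844, 1848, 1852.
No century exceptions apply. Count: 3.

3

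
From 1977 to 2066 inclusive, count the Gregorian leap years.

22

Years divisible by 4: 1980, 1984, …, 2064 — 22 in all.
2000 is divisible by 400, so still leap.
No century exceptions apply. Count: 22.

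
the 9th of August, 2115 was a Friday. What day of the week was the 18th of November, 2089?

Count forward from the earlier date (November 18, 2089) to the later (August 9, 2115):
From November 18, 2089 to November 18, 2114: 25 years, of which 5 contain a Feb 29 — 20×365 + 5×366 = 9130 days.
(2100 is not a leap year (divisible by 100 but not 400).)
November 2114: 30 − 18 = 12 days remain.
Then December (31), January (31), February 2115 (28), March (31), April (30), May (31), June (30), July (31): 31 + 31 + 28 + 31 + 30 + 31 + 30 + 31 = 243 days.
August 1–9, 2115: 9 days.
Residual: 264 days.
Total: 9394 days.
9394 is a multiple of 7, so the 18th of November, 2089 falls on the same weekday: Friday.

Friday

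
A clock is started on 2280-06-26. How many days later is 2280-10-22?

June 2280: 30 − 26 = 4 days remain.
Then July (31), August (31), September (30): 31 + 31 + 30 = 92 days.
October 1–22, 2280: 22 days.
Total: 4 + 92 + 22 = 118 days.

118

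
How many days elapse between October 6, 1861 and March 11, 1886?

8922

Day-of-year of October 6, 1861: 279.
Day-of-year of March 11, 1886: 70.
1861 has 365 days, so 365 − 279 = 86 days remain in 1861.
Full years 1862–1885: 18 common + 6 leap = 18×365 + 6×366 = 8766 days.
Total: 86 + 8766 + 70 = 8922 days.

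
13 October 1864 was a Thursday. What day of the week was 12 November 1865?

Sunday

Day-of-year of October 13, 1864: 287.
Day-of-year of November 12, 1865: 316.
1864 has 366 days, so 366 − 287 = 79 days remain in 1864.
Total: 79 + 316 = 395 days.
395 mod 7 = 3, so 3 days after Thursday is Sunday.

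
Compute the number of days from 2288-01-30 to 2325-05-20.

13624

From January 30, 2288 to January 30, 2325: 37 years, of which 9 contain a Feb 29 — 28×365 + 9×366 = 13514 days.
(2300 is not a leap year (divisible by 100 but not 400).)
January 2325: 31 − 30 = 1 day remains.
Then February 2325 (28), March (31), April (30): 28 + 31 + 30 = 89 days.
May 1–20, 2325: 20 days.
Residual: 110 days.
Total: 13624 days.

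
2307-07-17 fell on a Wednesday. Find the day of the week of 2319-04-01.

Tuesday

From July 17, 2307 to July 17, 2318: 11 years, of which 3 contain a Feb 29 — 8×365 + 3×366 = 4018 days.
July 2318: 31 − 17 = 14 days remain.
Then August (31), September (30), October (31), November (30), December (31), January (31), February 2319 (28), March (31): 31 + 30 + 31 + 30 + 31 + 31 + 28 + 31 = 243 days.
April 1, 2319: 1 day.
Residual: 258 days.
Total: 4276 days.
4276 mod 7 = 6, so 6 days after Wednesday is Tuesday.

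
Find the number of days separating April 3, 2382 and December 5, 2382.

246

April 2382: 30 − 3 = 27 days remain.
Then May (31), June (30), July (31), August (31), September (30), October (31), November (30): 31 + 30 + 31 + 31 + 30 + 31 + 30 = 214 days.
December 1–5, 2382: 5 days.
Total: 27 + 214 + 5 = 246 days.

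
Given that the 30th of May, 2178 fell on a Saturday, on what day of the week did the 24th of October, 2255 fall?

From May 30, 2178 to May 30, 2255: 77 years, of which 18 contain a Feb 29 — 59×365 + 18×366 = 28123 days.
(2200 is not a leap year (divisible by 100 but not 400).)
May 2255: 31 − 30 = 1 day remains.
Then June (30), July (31), August (31), September (30): 30 + 31 + 31 + 30 = 122 days.
October 1–24, 2255: 24 days.
Residual: 147 days.
Total: 28270 days.
28270 mod 7 = 4, so 4 days after Saturday is Wednesday.

Wednesday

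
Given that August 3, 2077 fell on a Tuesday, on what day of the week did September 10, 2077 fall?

August 2077: 31 − 3 = 28 days remain.
September 1–10, 2077: 10 days.
Total: 28 + 10 = 38 days.
38 mod 7 = 3, so 3 days after Tuesday is Friday.

Friday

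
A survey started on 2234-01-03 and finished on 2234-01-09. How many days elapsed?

Within January 2234: 9 − 3 = 6 days.

6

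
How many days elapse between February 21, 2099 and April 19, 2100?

February 21, 2099 → February 21, 2100: 365 days.
February 2100: 28 − 21 = 7 days remain (2100 is not a leap year (divisible by 100 but not 400), so February has 28 days).
Then March (31): 31 days.
April 1–19, 2100: 19 days.
Residual: 57 days.
Total: 422 days.

422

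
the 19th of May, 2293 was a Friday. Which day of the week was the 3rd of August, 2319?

From May 19, 2293 to May 19, 2319: 26 years, of which 5 contain a Feb 29 — 21×365 + 5×366 = 9495 days.
(2300 is not a leap year (divisible by 100 but not 400).)
May 2319: 31 − 19 = 12 days remain.
Then June (30), July (31): 30 + 31 = 61 days.
August 1–3, 2319: 3 days.
Residual: 76 days.
Total: 9571 days.
9571 mod 7 = 2, so 2 days after Friday is Sunday.

Sunday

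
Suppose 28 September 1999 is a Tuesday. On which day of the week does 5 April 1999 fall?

Count forward from the earlier date (April 5, 1999) to the later (September 28, 1999):
April 1999: 30 − 5 = 25 days remain.
Then May (31), June (30), July (31), August (31): 31 + 30 + 31 + 31 = 123 days.
September 1–28, 1999: 28 days.
Total: 25 + 123 + 28 = 176 days.
176 mod 7 = 1, so 1 day before Tuesday is Monday.

Monday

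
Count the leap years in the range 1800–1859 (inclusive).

Years divisible by 4: 1800, 1804, …, 1856 — 15 in all.
Of these, 1800 is divisible by 100 but not 400, so not leap.
Leap years: 15 − 1 = 14.

14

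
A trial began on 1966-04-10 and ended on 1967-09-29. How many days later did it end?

April 10, 1966 → April 10, 1967: 365 days.
April 1967: 30 − 10 = 20 days remain.
Then May (31), June (30), July (31), August (31): 31 + 30 + 31 + 31 = 123 days.
September 1–29, 1967: 29 days.
Residual: 172 days.
Total: 537 days.

537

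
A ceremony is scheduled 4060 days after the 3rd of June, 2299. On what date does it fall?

the 16th of July, 2310

Count 4060 days after June 3, 2299:
Day-of-year of June 3, 2299: 154.
Day-of-year of July 16, 2310: 197.
2299 has 365 days, so 365 − 154 = 211 days remain in 2299.
Full years 2300–2309: 8 common + 2 leap = 8×365 + 2×366 = 3652 days.
Total: 211 + 3652 + 197 = 4060 days.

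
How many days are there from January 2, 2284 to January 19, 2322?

From January 2, 2284 to January 2, 2322: 38 years, of which 9 contain a Feb 29 — 29×365 + 9×366 = 13879 days.
(2300 is not a leap year (divisible by 100 but not 400).)
Within January 2322: 19 − 2 = 17 days.
Total: 13896 days.

13896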